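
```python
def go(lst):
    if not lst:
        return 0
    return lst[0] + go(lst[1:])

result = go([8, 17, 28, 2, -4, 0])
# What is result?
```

8 + 17 + 28 + 2 + (-4) + 0 + 0 = 51

Answer: 51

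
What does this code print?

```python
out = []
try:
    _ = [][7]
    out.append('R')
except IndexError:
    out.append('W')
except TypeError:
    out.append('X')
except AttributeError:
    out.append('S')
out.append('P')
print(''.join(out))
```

Execution trace: 'W' (except IndexError) → 'P' (after the try/except). Output: WP

Answer: WP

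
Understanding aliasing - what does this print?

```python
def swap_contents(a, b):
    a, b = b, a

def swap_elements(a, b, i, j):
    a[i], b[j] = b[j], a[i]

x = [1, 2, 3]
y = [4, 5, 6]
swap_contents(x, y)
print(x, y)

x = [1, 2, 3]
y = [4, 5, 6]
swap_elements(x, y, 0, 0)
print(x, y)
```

Key concept: parameter rebinding vs mutation.
Step by step:
`x = [1, 2, 3]` → x = [1, 2, 3]
`y = [4, 5, 6]` → y = [4, 5, 6]
`swap_contents(x, y)` → no visible change to tracked variables
`print(x, y)` → prints [1, 2, 3] [4, 5, 6]
`x = [1, 2, 3]` → x = [1, 2, 3]
`y = [4, 5, 6]` → y = [4, 5, 6]
`swap_elements(x, y, 0, 0)` → x = [4, 2, 3]; y = [1, 5, 6]
`print(x, y)` → prints [4, 2, 3] [1, 5, 6]

Answer:
[1, 2, 3] [4, 5, 6]
[4, 2, 3] [1, 5, 6]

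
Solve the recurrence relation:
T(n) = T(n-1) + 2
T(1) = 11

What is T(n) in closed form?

Unrolling: T(n) = T(1) + 2·(n-1) = 11 + 2(n-1) = 2n + 9.

Answer: T(n) = 2n + 9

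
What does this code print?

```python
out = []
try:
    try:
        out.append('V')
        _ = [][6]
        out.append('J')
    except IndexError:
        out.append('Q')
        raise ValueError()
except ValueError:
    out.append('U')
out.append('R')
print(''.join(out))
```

Execution trace: 'V' (try body) → 'Q' (except IndexError) → 'U' (outer except ValueError) → 'R' (after the try/except). Output: VQUR

Answer: VQUR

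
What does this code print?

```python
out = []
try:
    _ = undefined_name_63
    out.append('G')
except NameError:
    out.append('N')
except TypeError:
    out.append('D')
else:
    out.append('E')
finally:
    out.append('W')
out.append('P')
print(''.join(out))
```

Execution trace: 'N' (except NameError) → 'W' (finally) → 'P' (after the try/except). Output: NWP

Answer: NWP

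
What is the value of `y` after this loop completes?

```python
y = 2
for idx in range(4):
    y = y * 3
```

Multiply by 3, 4 times: 2 * 3^4 = 162
`y` takes the values: 2 → 6 → 18 → 54 → 162

Answer: 162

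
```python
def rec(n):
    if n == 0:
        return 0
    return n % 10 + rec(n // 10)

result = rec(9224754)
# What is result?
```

Sum of digits of 9224754: 4 + 5 + 7 + 4 + 2 + 2 + 9 = 33

Answer: 33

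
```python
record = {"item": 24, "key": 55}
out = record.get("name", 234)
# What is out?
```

Trace:
`record = {"item": 24, "key": 55}` → record = {'item': 24, 'key': 55}
`out = record.get("name", 234)` → out = 234
So out = 234

Answer: 234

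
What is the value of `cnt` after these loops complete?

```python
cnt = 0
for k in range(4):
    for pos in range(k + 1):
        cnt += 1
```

Triangle: 1 + 2 + ... + 4
`cnt` takes the values: 0 → 1 → 2 → 3 → 4 → 5 → 6 → 7 → 8 → 9 → 10

Answer: 10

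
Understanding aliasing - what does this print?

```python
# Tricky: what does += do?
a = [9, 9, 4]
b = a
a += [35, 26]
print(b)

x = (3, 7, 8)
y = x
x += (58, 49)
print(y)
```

Key concept: += behavior differs for mutable vs immutable.
Step by step:
`a = [9, 9, 4]` → a = [9, 9, 4]
`b = a` → b = [9, 9, 4] (same object as a)
`a += [35, 26]` → a = [9, 9, 4, 35, 26] (same object as b); b = [9, 9, 4, 35, 26] (same object as a)
`print(b)` → prints [9, 9, 4, 35, 26]
`x = (3, 7, 8)` → x = (3, 7, 8)
`y = x` → y = (3, 7, 8)
`x += (58, 49)` → x = (3, 7, 8, 58, 49)
`print(y)` → prints (3, 7, 8)

Answer:
[9, 9, 4, 35, 26]
(3, 7, 8)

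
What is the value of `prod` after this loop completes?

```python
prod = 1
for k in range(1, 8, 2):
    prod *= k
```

Product of 1, 3, 5, ... up to 7
`prod` takes the values: 1 → 3 → 15 → 105

Answer: 105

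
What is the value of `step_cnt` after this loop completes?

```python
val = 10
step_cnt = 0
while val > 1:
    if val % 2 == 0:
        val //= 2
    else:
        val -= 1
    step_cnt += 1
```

Steps to reduce 10 to 1
`step_cnt` takes the values: 0 → 1 → 2 → 3 → 4

Answer: 4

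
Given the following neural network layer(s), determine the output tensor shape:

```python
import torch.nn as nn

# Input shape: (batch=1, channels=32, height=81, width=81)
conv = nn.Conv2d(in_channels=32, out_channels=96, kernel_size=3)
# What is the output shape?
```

Input: (1, 32, 81, 81) -> Output: (1, 96, 79, 79)

Answer: (1, 96, 79, 79)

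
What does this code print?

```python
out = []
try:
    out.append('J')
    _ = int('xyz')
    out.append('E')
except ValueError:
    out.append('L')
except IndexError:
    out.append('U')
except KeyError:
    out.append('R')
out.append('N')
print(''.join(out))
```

Execution trace: 'J' (try body) → 'L' (except ValueError) → 'N' (after the try/except). Output: JLN

Answer: JLN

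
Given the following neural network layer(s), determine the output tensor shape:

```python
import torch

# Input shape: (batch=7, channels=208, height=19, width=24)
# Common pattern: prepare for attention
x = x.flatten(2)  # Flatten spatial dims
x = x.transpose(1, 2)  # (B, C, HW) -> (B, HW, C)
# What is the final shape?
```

Input: (7, 208, 19, 24) -> after flatten(2): (7, 208, 456) -> Output: (7, 456, 208)

Answer: (7, 456, 208)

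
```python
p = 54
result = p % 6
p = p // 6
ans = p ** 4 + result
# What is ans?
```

Trace:
`p = 54` → p = 54
`result = p % 6` → result = 0
`p = p // 6` → p = 9
`ans = p ** 4 + result` → ans = 6561
So ans = 6561

Answer: 6561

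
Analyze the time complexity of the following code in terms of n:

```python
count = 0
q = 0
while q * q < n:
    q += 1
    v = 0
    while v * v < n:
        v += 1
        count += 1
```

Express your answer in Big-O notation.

Each loop level contributes: √n × √n. Multiplying the contributions gives O(n).

Answer: O(n)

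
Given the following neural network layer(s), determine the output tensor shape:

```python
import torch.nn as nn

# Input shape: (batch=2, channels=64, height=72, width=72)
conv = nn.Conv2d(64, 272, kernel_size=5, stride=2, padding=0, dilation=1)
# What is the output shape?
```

Input: (2, 64, 72, 72) -> Output: (2, 272, 34, 34)

Answer: (2, 272, 34, 34)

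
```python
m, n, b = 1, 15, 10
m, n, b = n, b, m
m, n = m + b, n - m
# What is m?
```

Trace:
`m, n, b = 1, 15, 10` → m = 1; n = 15; b = 10
`m, n, b = n, b, m` → m = 15; n = 10; b = 1
`m, n = m + b, n - m` → m = 16; n = -5
So m = 16

Answer: 16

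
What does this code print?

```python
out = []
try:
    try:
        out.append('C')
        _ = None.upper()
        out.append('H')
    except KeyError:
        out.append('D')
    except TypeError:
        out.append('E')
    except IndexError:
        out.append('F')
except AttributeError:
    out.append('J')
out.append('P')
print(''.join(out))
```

Execution trace: 'C' (try body) → 'J' (outer except AttributeError) → 'P' (after the try/except). Output: CJP

Answer: CJP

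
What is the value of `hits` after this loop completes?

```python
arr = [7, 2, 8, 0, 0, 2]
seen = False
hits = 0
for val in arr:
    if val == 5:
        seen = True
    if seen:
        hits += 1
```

Count elements after first 5 in [7, 2, 8, 0, 0, 2]
`hits` takes the values: 0

Answer: 0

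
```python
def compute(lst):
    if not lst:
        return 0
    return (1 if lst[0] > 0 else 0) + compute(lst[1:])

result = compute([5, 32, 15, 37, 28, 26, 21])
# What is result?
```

Count of positive elements in [5, 32, 15, 37, 28, 26, 21] = 7

Answer: 7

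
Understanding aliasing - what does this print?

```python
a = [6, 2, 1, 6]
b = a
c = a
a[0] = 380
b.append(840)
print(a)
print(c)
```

Key concept: multiple aliases.
Step by step:
`a = [6, 2, 1, 6]` → a = [6, 2, 1, 6]
`b = a` → b = [6, 2, 1, 6] (same object as a)
`c = a` → c = [6, 2, 1, 6] (same object as a, b)
`a[0] = 380` → a = [380, 2, 1, 6] (same object as b, c); b = [380, 2, 1, 6] (same object as a, c); c = [380, 2, 1, 6] (same object as a, b)
`b.append(840)` → a = [380, 2, 1, 6, 840] (same object as b, c); b = [380, 2, 1, 6, 840] (same object as a, c); c = [380, 2, 1, 6, 840] (same object as a, b)
`print(a)` → prints [380, 2, 1, 6, 840]
`print(c)` → prints [380, 2, 1, 6, 840]

Answer:
[380, 2, 1, 6, 840]
[380, 2, 1, 6, 840]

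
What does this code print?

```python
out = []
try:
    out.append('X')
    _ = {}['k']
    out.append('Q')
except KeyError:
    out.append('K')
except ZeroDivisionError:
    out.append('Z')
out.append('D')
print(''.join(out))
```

Execution trace: 'X' (try body) → 'K' (except KeyError) → 'D' (after the try/except). Output: XKD

Answer: XKD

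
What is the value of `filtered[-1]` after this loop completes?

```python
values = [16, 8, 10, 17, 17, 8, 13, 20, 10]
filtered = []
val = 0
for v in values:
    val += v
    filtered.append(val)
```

Cumulative sum ends at 119
`filtered` takes the values: [] → [16] → [16, 24] → [16, 24, 34] → [16, 24, 34, 51] → [16, 24, 34, 51, 68] → [16, 24, 34, 51, 68, 76] → [16, 24, 34, 51, 68, 76, 89] → [16, 24, 34, 51, 68, 76, 89, 109] → [16, 24, 34, 51, 68, 76, 89, 109, 119]
So `filtered[-1]` = 119

Answer: 119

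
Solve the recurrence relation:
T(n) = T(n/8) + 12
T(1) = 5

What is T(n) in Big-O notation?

Each step divides n by 8 and adds 12. After log_8(n) steps we reach T(1)=5. So T(n) = 12·log_8(n) + 5 = O(log n).

Answer: O(log n)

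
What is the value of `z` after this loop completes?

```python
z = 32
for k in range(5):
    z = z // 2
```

Halve 5 times: 32 // 2^5 = 1
`z` takes the values: 32 → 16 → 8 → 4 → 2 → 1

Answer: 1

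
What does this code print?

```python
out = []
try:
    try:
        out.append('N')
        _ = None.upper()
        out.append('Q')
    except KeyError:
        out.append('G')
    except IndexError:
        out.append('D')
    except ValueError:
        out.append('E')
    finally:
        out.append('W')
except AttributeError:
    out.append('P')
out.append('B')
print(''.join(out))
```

Execution trace: 'N' (try body) → 'W' (finally) → 'P' (outer except AttributeError) → 'B' (after the try/except). Output: NWPB

Answer: NWPB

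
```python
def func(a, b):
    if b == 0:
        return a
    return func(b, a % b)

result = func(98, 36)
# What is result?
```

func(98, 36) -> func(36, 26) -> func(26, 10) -> func(10, 6) -> func(6, 4) -> func(4, 2) -> func(2, 0) -> 2

Answer: 2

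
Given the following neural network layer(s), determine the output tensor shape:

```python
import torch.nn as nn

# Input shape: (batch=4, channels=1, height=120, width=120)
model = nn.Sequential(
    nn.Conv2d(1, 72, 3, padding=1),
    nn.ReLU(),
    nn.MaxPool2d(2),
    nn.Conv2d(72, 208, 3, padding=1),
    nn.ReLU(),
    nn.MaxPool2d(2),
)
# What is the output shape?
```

Input: (4, 1, 120, 120) -> after first Conv2d: (4, 72, 120, 120) -> after first MaxPool2d: (4, 72, 60, 60) -> after second Conv2d: (4, 208, 60, 60) -> Output: (4, 208, 30, 30)

Answer: (4, 208, 30, 30)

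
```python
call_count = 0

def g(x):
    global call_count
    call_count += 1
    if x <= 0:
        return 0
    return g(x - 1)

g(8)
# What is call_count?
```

Linear recursion stepping by 1: 9 calls from x=8 down to ≤0.

Answer: 9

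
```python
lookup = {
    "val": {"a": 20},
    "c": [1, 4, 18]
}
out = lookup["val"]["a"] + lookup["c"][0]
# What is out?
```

Trace:
`lookup = { ...` → lookup = {'val': {'a': 20}, 'c': [1, 4, 18]}
`out = lookup["val"]["a"] + lookup["c"][0]` → out = 21
So out = 21

Answer: 21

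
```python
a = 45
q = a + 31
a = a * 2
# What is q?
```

Trace:
`a = 45` → a = 45
`q = a + 31` → q = 76
`a = a * 2` → a = 90
So q = 76

Answer: 76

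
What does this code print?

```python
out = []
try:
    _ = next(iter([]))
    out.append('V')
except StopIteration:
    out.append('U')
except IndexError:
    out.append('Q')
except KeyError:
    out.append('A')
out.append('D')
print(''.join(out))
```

Execution trace: 'U' (except StopIteration) → 'D' (after the try/except). Output: UD

Answer: UD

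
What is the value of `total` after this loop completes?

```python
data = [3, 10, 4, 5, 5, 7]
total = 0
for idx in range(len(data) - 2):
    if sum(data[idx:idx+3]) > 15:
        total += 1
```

Count windows with sum > 15
`total` takes the values: 0 → 1 → 2 → 3

Answer: 3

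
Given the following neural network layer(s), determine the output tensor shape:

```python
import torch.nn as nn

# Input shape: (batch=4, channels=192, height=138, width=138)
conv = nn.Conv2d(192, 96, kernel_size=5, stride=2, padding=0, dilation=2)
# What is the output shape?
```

Input: (4, 192, 138, 138) -> Output: (4, 96, 65, 65)

Answer: (4, 96, 65, 65)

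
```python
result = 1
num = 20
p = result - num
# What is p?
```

Trace:
`result = 1` → result = 1
`num = 20` → num = 20
`p = result - num` → p = -19
So p = -19

Answer: -19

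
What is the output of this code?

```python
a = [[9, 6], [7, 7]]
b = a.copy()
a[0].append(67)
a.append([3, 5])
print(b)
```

Key concept: shallow copy with nested lists.
Step by step:
`a = [[9, 6], [7, 7]]` → a = [[9, 6], [7, 7]]
`b = a.copy()` → b = [[9, 6], [7, 7]]
`a[0].append(67)` → a = [[9, 6, 67], [7, 7]]; b = [[9, 6, 67], [7, 7]]
`a.append([3, 5])` → a = [[9, 6, 67], [7, 7], [3, 5]]
`print(b)` → prints [[9, 6, 67], [7, 7]]

Answer: [[9, 6, 67], [7, 7]]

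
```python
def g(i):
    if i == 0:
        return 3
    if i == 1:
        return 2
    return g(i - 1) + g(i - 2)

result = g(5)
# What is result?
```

Build up from base cases: g(0)=3, g(1)=2, g(2)=5, g(3)=7, g(4)=12, g(5)=19

Answer: 19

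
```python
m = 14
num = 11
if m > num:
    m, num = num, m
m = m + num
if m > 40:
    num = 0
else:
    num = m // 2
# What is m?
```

Trace:
`m = 14` → m = 14
`num = 11` → num = 11
`if m > num: ...` → m > num is True → m = 11; num = 14
`m = m + num` → m = 25
`if m > 40: ...` → m > 40 is False, take else branch → num = 12
So m = 25

Answer: 25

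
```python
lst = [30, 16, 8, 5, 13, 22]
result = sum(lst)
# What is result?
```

Trace:
`lst = [30, 16, 8, 5, 13, 22]` → lst = [30, 16, 8, 5, 13, 22]
`result = sum(lst)` → result = 94
So result = 94

Answer: 94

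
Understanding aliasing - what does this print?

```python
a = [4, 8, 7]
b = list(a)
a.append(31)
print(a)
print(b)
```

Key concept: list() constructor creates copy.
Step by step:
`a = [4, 8, 7]` → a = [4, 8, 7]
`b = list(a)` → b = [4, 8, 7]
`a.append(31)` → a = [4, 8, 7, 31]
`print(a)` → prints [4, 8, 7, 31]
`print(b)` → prints [4, 8, 7]

Answer:
[4, 8, 7, 31]
[4, 8, 7]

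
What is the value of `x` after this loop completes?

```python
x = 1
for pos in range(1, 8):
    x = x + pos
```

Start at 1, add 1 through 7
`x` takes the values: 1 → 2 → 4 → 7 → 11 → 16 → 22 → 29

Answer: 29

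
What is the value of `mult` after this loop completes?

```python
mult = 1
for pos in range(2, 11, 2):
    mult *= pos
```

Product of even numbers 2 to 10
`mult` takes the values: 1 → 2 → 8 → 48 → 384 → 3840

Answer: 3840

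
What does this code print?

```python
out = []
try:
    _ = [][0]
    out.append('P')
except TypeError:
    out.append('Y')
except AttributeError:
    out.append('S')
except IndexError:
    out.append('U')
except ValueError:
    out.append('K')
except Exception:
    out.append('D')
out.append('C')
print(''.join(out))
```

Execution trace: 'U' (except IndexError) → 'C' (after the try/except). Output: UC

Answer: UC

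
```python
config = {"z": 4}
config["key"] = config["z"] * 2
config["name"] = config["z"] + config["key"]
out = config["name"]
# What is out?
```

Trace:
`config = {"z": 4}` → config = {'z': 4}
`config["key"] = config["z"] * 2` → config = {'z': 4, 'key': 8}
`config["name"] = config["z"] + config["key"]` → config = {'z': 4, 'key': 8, 'name': 12}
`out = config["name"]` → out = 12
So out = 12

Answer: 12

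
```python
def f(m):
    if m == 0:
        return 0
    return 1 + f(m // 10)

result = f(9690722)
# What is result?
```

Count of digits of 9690722: 7

Answer: 7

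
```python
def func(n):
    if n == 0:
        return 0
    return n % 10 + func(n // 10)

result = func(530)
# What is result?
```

Sum of digits of 530: 0 + 3 + 5 = 8

Answer: 8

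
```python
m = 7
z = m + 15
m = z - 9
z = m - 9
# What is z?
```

Trace:
`m = 7` → m = 7
`z = m + 15` → z = 22
`m = z - 9` → m = 13
`z = m - 9` → z = 4
So z = 4

Answer: 4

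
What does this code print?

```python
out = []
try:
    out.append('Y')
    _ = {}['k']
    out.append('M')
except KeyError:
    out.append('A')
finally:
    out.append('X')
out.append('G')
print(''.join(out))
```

Execution trace: 'Y' (try body) → 'A' (except KeyError) → 'X' (finally) → 'G' (after the try/except). Output: YAXG

Answer: YAXG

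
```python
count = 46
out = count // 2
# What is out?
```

Trace:
`count = 46` → count = 46
`out = count // 2` → out = 23
So out = 23

Answer: 23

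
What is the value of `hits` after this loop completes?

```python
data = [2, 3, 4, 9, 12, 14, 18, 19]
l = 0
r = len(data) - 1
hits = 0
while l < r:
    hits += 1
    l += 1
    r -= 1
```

Iterations until pointers meet (list length 8)
`hits` takes the values: 0 → 1 → 2 → 3 → 4

Answer: 4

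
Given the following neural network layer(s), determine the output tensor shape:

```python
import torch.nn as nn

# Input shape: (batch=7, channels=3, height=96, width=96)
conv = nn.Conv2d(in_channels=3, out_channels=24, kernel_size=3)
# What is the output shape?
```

Input: (7, 3, 96, 96) -> Output: (7, 24, 94, 94)

Answer: (7, 24, 94, 94)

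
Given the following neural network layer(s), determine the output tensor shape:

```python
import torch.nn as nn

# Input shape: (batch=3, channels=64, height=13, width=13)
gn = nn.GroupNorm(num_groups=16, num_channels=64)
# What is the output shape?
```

Input: (3, 64, 13, 13) -> Output: (3, 64, 13, 13)

Answer: (3, 64, 13, 13)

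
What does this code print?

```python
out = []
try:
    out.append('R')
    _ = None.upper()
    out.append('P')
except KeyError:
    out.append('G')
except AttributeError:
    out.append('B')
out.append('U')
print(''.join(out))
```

Execution trace: 'R' (try body) → 'B' (except AttributeError) → 'U' (after the try/except). Output: RBU

Answer: RBU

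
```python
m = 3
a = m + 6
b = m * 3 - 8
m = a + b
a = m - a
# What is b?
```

Trace:
`m = 3` → m = 3
`a = m + 6` → a = 9
`b = m * 3 - 8` → b = 1
`m = a + b` → m = 10
`a = m - a` → a = 1
So b = 1

Answer: 1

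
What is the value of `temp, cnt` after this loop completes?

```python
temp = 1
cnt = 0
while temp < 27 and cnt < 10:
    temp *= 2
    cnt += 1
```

Double until >= 27 or 10 iterations
`temp, cnt` takes the values: (1, 0) → (2, 0) → (2, 1) → (4, 1) → (4, 2) → (8, 2) → (8, 3) → (16, 3) → (16, 4) → (32, 4) → (32, 5)

Answer: 32, 5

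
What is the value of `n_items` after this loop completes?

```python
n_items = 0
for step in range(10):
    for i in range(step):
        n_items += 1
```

Triangle number: 0+1+2+...+9
`n_items` takes the values: 0 → 1 → 2 → 3 → 4 → 5 → 6 → 7 → 8 → 9 → 10 → 11 → 12 → 13 → 14 → 15 → 16 → 17 → 18 → 19 → 20 → 21 → 22 → 23 → 24 → 25 → 26 → 27 → 28 → 29 → … → 41 → 42 → 43 → 44 → 45

Answer: 45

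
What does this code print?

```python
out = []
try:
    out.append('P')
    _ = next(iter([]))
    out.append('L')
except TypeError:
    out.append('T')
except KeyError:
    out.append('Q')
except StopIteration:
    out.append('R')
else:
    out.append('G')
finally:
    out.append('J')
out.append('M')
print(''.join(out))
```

Execution trace: 'P' (try body) → 'R' (except StopIteration) → 'J' (finally) → 'M' (after the try/except). Output: PRJM

Answer: PRJM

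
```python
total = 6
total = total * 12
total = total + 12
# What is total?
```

Trace:
`total = 6` → total = 6
`total = total * 12` → total = 72
`total = total + 12` → total = 84
So total = 84

Answer: 84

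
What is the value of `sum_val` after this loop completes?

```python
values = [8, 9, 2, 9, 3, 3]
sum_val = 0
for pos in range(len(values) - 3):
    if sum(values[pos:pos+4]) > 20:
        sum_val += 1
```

Count windows with sum > 20
`sum_val` takes the values: 0 → 1 → 2

Answer: 2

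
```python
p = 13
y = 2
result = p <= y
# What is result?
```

Trace:
`p = 13` → p = 13
`y = 2` → y = 2
`result = p <= y` → result = False
So result = False

Answer: False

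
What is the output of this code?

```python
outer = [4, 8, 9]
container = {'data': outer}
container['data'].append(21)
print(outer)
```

Key concept: dict holds reference to list.
Step by step:
`outer = [4, 8, 9]` → outer = [4, 8, 9]
`container = {'data': outer}` → container = {'data': [4, 8, 9]}
`container['data'].append(21)` → outer = [4, 8, 9, 21]; container = {'data': [4, 8, 9, 21]}
`print(outer)` → prints [4, 8, 9, 21]

Answer: [4, 8, 9, 21]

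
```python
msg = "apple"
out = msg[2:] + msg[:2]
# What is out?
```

Trace:
`msg = "apple"` → msg = 'apple'
`out = msg[2:] + msg[:2]` → out = 'pleap'
So out = 'pleap'

Answer: 'pleap'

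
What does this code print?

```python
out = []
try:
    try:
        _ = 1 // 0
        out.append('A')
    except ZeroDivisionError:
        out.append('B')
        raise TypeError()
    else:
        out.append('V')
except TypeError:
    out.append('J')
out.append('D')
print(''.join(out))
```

Execution trace: 'B' (inner except ZeroDivisionError) → 'J' (outer except TypeError) → 'D' (after the try/except). Output: BJD

Answer: BJD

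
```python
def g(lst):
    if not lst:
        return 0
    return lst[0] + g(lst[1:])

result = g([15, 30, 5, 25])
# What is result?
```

15 + 30 + 5 + 25 + 0 = 75

Answer: 75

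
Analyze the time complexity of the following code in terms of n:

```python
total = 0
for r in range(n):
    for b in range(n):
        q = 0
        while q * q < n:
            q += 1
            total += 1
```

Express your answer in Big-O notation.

Each loop level contributes: n × n × √n. Multiplying the contributions gives O(n^2√n).

Answer: O(n^2√n)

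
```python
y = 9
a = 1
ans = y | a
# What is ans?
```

Trace:
`y = 9` → y = 9
`a = 1` → a = 1
`ans = y | a` → ans = 9
So ans = 9

Answer: 9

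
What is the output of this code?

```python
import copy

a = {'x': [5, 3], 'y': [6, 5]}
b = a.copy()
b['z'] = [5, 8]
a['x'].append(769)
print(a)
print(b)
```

Key concept: shallow copy of dict with mutable values.
Step by step:
`a = {'x': [5, 3], 'y': [6, 5]}` → a = {'x': [5, 3], 'y': [6, 5]}
`b = a.copy()` → b = {'x': [5, 3], 'y': [6, 5]}
`b['z'] = [5, 8]` → b = {'x': [5, 3], 'y': [6, 5], 'z': [5, 8]}
`a['x'].append(769)` → a = {'x': [5, 3, 769], 'y': [6, 5]}; b = {'x': [5, 3, 769], 'y': [6, 5], 'z': [5, 8]}
`print(a)` → prints {'x': [5, 3, 769], 'y': [6, 5]}
`print(b)` → prints {'x': [5, 3, 769], 'y': [6, 5], 'z': [5, 8]}

Answer:
{'x': [5, 3, 769], 'y': [6, 5]}
{'x': [5, 3, 769], 'y': [6, 5], 'z': [5, 8]}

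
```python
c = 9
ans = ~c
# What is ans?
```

Trace:
`c = 9` → c = 9
`ans = ~c` → ans = -10
So ans = -10

Answer: -10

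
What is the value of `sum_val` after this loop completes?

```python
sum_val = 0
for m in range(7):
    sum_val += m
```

Sum of 0 to 6 = 21
`sum_val` takes the values: 0 → 1 → 3 → 6 → 10 → 15 → 21

Answer: 21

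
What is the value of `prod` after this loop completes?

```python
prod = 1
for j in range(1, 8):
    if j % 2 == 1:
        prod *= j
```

Product of odd numbers 1 to 7
`prod` takes the values: 1 → 3 → 15 → 105

Answer: 105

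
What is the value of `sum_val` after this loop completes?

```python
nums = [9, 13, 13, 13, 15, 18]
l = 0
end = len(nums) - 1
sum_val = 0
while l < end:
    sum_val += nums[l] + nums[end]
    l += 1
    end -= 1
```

Sum of pairs from ends
`sum_val` takes the values: 0 → 27 → 55 → 81

Answer: 81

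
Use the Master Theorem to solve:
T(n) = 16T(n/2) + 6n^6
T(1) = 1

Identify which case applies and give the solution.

a=16, b=2, f(n)=6n^6. log_2(16) = 4. Since c=6 > 4 and the regularity condition holds (16(n/2)^6 = (16/2^6)n^6 with 16/2^6 < 1), Case 3 applies: T(n) = Θ(f(n)) = O(n^6).

Answer: O(n^6) - Case 3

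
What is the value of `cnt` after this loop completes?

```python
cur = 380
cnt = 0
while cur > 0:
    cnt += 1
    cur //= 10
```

Count digits by repeated division by 10
`cnt` takes the values: 0 → 1 → 2 → 3

Answer: 3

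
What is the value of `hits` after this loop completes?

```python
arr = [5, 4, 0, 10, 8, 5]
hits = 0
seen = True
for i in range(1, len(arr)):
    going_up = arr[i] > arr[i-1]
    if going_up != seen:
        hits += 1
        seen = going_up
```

Count direction changes in [5, 4, 0, 10, 8, 5]
`hits` takes the values: 0 → 1 → 2 → 3

Answer: 3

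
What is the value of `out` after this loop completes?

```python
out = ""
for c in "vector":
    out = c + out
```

Reverse 'vector'
`out` takes the values: "" → "v" → "ev" → "cev" → "tcev" → "otcev" → "rotcev"

Answer: "rotcev"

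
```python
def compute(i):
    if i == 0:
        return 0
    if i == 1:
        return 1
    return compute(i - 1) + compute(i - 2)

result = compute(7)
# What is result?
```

Build up from base cases: compute(0)=0, compute(1)=1, compute(2)=1, compute(3)=2, compute(4)=3, compute(5)=5, compute(6)=8, ..., compute(7)=13

Answer: 13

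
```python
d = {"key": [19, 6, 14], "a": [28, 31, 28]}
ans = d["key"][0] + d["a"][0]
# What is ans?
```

Trace:
`d = {"key": [19, 6, 14], "a": [28, 31, 28]}` → d = {'key': [19, 6, 14], 'a': [28, 31, 28]}
`ans = d["key"][0] + d["a"][0]` → ans = 47
So ans = 47

Answer: 47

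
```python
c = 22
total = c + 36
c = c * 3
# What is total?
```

Trace:
`c = 22` → c = 22
`total = c + 36` → total = 58
`c = c * 3` → c = 66
So total = 58

Answer: 58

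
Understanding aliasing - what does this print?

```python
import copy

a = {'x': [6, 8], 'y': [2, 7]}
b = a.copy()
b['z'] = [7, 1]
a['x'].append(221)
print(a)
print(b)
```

Key concept: shallow copy of dict with mutable values.
Step by step:
`a = {'x': [6, 8], 'y': [2, 7]}` → a = {'x': [6, 8], 'y': [2, 7]}
`b = a.copy()` → b = {'x': [6, 8], 'y': [2, 7]}
`b['z'] = [7, 1]` → b = {'x': [6, 8], 'y': [2, 7], 'z': [7, 1]}
`a['x'].append(221)` → a = {'x': [6, 8, 221], 'y': [2, 7]}; b = {'x': [6, 8, 221], 'y': [2, 7], 'z': [7, 1]}
`print(a)` → prints {'x': [6, 8, 221], 'y': [2, 7]}
`print(b)` → prints {'x': [6, 8, 221], 'y': [2, 7], 'z': [7, 1]}

Answer:
{'x': [6, 8, 221], 'y': [2, 7]}
{'x': [6, 8, 221], 'y': [2, 7], 'z': [7, 1]}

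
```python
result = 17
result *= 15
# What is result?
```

Trace:
`result = 17` → result = 17
`result *= 15` → result = 255
So result = 255

Answer: 255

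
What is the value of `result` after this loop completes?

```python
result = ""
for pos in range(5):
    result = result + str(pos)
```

Concatenate digits 0 to 4
`result` takes the values: "" → "0" → "01" → "012" → "0123" → "01234"

Answer: "01234"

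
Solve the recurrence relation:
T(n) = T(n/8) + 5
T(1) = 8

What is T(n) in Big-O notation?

Each step divides n by 8 and adds 5. After log_8(n) steps we reach T(1)=8. So T(n) = 5·log_8(n) + 8 = O(log n).

Answer: O(log n)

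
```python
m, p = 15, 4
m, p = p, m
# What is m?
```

Trace:
`m, p = 15, 4` → m = 15; p = 4
`m, p = p, m` → m = 4; p = 15
So m = 4

Answer: 4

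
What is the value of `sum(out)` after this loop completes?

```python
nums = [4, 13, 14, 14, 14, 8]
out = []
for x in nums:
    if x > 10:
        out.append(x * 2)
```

Sum of doubled values > 10
`out` takes the values: [] → [26] → [26, 28] → [26, 28, 28] → [26, 28, 28, 28]
So `sum(out)` = 110

Answer: 110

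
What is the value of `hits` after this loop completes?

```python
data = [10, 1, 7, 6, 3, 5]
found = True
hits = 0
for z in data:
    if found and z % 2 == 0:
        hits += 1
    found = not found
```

Count even values at even positions
`hits` takes the values: 0 → 1

Answer: 1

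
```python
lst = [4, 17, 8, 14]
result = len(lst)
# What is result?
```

Trace:
`lst = [4, 17, 8, 14]` → lst = [4, 17, 8, 14]
`result = len(lst)` → result = 4
So result = 4

Answer: 4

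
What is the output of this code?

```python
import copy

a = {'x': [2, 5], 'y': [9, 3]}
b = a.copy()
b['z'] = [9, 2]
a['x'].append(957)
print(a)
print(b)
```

Key concept: shallow copy of dict with mutable values.
Step by step:
`a = {'x': [2, 5], 'y': [9, 3]}` → a = {'x': [2, 5], 'y': [9, 3]}
`b = a.copy()` → b = {'x': [2, 5], 'y': [9, 3]}
`b['z'] = [9, 2]` → b = {'x': [2, 5], 'y': [9, 3], 'z': [9, 2]}
`a['x'].append(957)` → a = {'x': [2, 5, 957], 'y': [9, 3]}; b = {'x': [2, 5, 957], 'y': [9, 3], 'z': [9, 2]}
`print(a)` → prints {'x': [2, 5, 957], 'y': [9, 3]}
`print(b)` → prints {'x': [2, 5, 957], 'y': [9, 3], 'z': [9, 2]}

Answer:
{'x': [2, 5, 957], 'y': [9, 3]}
{'x': [2, 5, 957], 'y': [9, 3], 'z': [9, 2]}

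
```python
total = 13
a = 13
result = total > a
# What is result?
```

Trace:
`total = 13` → total = 13
`a = 13` → a = 13
`result = total > a` → result = False
So result = False

Answer: False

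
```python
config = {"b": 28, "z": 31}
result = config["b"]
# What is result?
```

Trace:
`config = {"b": 28, "z": 31}` → config = {'b': 28, 'z': 31}
`result = config["b"]` → result = 28
So result = 28

Answer: 28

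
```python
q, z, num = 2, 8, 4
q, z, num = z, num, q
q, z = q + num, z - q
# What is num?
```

Trace:
`q, z, num = 2, 8, 4` → q = 2; z = 8; num = 4
`q, z, num = z, num, q` → q = 8; z = 4; num = 2
`q, z = q + num, z - q` → q = 10; z = -4
So num = 2

Answer: 2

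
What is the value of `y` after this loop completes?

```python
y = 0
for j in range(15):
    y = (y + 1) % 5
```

Increment mod 5, 15 times = 0
`y` takes the values: 0 → 1 → 2 → 3 → 4 → 0 → 1 → 2 → 3 → 4 → 0 → 1 → 2 → 3 → 4 → 0

Answer: 0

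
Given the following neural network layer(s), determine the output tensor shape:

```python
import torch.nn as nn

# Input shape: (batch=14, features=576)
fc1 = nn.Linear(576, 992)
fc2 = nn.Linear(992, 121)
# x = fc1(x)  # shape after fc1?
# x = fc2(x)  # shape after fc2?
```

Input: (14, 576) -> after fc1: (14, 992) -> Output: (14, 121)

Answer: (14, 121)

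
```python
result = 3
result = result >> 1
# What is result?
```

Trace:
`result = 3` → result = 3
`result = result >> 1` → result = 1
So result = 1

Answer: 1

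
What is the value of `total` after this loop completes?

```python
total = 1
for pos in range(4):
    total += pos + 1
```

Start at 1, add 1 to 4 = 11
`total` takes the values: 1 → 2 → 4 → 7 → 11

Answer: 11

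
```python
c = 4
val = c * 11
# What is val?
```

Trace:
`c = 4` → c = 4
`val = c * 11` → val = 44
So val = 44

Answer: 44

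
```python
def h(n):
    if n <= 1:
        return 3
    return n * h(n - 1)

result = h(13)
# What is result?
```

h(13) = 13 * 12 * 11 * 10 * 9 * 8 * 7 * 6 * 5 * 4 * 3 * 2 * 3 = 18681062400

Answer: 18681062400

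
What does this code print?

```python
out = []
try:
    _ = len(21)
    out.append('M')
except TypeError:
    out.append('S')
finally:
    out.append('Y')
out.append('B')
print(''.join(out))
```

Execution trace: 'S' (except TypeError) → 'Y' (finally) → 'B' (after the try/except). Output: SYB

Answer: SYB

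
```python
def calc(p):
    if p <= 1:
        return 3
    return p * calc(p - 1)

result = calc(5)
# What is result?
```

calc(5) = 5 * 4 * 3 * 2 * 3 = 360

Answer: 360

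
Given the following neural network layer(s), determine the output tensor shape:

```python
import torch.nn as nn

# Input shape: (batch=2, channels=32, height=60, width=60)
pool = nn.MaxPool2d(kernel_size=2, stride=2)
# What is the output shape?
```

Input: (2, 32, 60, 60) -> Output: (2, 32, 30, 30)

Answer: (2, 32, 30, 30)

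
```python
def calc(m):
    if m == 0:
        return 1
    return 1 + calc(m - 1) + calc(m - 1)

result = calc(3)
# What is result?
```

calc(m) = 1 + 2·calc(m-1), calc(0)=1. Closed form: (1+1)·2^3 - 1 = 15.

Answer: 15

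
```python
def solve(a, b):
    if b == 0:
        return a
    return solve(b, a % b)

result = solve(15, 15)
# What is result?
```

solve(15, 15) -> solve(15, 0) -> 15

Answer: 15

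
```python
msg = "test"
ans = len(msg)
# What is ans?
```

Trace:
`msg = "test"` → msg = 'test'
`ans = len(msg)` → ans = 4
So ans = 4

Answer: 4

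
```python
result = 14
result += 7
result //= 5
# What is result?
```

Trace:
`result = 14` → result = 14
`result += 7` → result = 21
`result //= 5` → result = 4
So result = 4

Answer: 4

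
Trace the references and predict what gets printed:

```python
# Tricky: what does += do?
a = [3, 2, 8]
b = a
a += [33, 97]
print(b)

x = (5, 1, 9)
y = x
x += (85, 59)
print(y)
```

Key concept: += behavior differs for mutable vs immutable.
Step by step:
`a = [3, 2, 8]` → a = [3, 2, 8]
`b = a` → b = [3, 2, 8] (same object as a)
`a += [33, 97]` → a = [3, 2, 8, 33, 97] (same object as b); b = [3, 2, 8, 33, 97] (same object as a)
`print(b)` → prints [3, 2, 8, 33, 97]
`x = (5, 1, 9)` → x = (5, 1, 9)
`y = x` → y = (5, 1, 9)
`x += (85, 59)` → x = (5, 1, 9, 85, 59)
`print(y)` → prints (5, 1, 9)

Answer:
[3, 2, 8, 33, 97]
(5, 1, 9)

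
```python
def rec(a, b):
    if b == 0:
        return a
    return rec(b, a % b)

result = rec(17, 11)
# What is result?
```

rec(17, 11) -> rec(11, 6) -> rec(6, 5) -> rec(5, 1) -> rec(1, 0) -> 1

Answer: 1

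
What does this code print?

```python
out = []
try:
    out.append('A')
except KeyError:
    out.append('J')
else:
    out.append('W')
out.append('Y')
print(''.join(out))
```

Execution trace: 'A' (try body, no exception) → 'W' (else) → 'Y' (after the try/except). Output: AWY

Answer: AWY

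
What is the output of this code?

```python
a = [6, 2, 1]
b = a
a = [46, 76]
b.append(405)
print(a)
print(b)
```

Key concept: rebinding vs mutation: a is rebound to a new list, b still points at the original.
Step by step:
`a = [6, 2, 1]` → a = [6, 2, 1]
`b = a` → b = [6, 2, 1] (same object as a)
`a = [46, 76]` → a = [46, 76]
`b.append(405)` → b = [6, 2, 1, 405]
`print(a)` → prints [46, 76]
`print(b)` → prints [6, 2, 1, 405]

Answer:
[46, 76]
[6, 2, 1, 405]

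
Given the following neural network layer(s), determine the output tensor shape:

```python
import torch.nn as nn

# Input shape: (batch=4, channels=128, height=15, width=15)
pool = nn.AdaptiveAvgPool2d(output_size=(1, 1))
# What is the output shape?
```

Input: (4, 128, 15, 15) -> Output: (4, 128, 1, 1)

Answer: (4, 128, 1, 1)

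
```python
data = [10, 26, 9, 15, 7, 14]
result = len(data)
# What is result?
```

Trace:
`data = [10, 26, 9, 15, 7, 14]` → data = [10, 26, 9, 15, 7, 14]
`result = len(data)` → result = 6
So result = 6

Answer: 6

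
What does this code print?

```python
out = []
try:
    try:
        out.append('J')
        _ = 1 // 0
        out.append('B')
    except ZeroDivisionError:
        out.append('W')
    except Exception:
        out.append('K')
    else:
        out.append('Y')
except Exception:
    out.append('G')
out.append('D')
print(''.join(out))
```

Execution trace: 'J' (inner try body) → 'W' (inner except ZeroDivisionError) → 'D' (after the try/except). Output: JWD

Answer: JWD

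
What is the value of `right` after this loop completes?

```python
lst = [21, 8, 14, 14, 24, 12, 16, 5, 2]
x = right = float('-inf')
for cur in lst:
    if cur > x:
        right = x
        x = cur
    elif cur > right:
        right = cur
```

Second largest (with repeats) in [21, 8, 14, 14, 24, 12, 16, 5, 2]
`right` takes the values: -inf → 8 → 14 → 21

Answer: 21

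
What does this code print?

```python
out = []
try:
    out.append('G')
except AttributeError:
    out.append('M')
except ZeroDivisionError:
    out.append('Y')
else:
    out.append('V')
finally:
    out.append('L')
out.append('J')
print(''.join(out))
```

Execution trace: 'G' (try body, no exception) → 'V' (else) → 'L' (finally) → 'J' (after the try/except). Output: GVLJ

Answer: GVLJ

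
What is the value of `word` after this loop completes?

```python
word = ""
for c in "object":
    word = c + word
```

Reverse 'object'
`word` takes the values: "" → "o" → "bo" → "jbo" → "ejbo" → "cejbo" → "tcejbo"

Answer: "tcejbo"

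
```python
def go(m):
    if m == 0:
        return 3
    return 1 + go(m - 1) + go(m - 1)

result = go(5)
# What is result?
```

go(m) = 1 + 2·go(m-1), go(0)=3. Closed form: (3+1)·2^5 - 1 = 127.

Answer: 127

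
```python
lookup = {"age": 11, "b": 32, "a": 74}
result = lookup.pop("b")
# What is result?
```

Trace:
`lookup = {"age": 11, "b": 32, "a": 74}` → lookup = {'age': 11, 'b': 32, 'a': 74}
`result = lookup.pop("b")` → lookup = {'age': 11, 'a': 74}; result = 32
So result = 32

Answer: 32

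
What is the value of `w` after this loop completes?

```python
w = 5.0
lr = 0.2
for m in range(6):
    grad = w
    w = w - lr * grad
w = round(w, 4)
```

Gradient descent: w = 5.0 * (1 - 0.2)^6
`w` takes the values: 5.0 → 4.0 → 3.2 → 2.56 → 2.048 → 1.6384 → 1.31072 → 1.3107

Answer: 1.3107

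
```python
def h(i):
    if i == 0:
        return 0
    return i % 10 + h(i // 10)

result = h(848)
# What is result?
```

Sum of digits of 848: 8 + 4 + 8 = 20

Answer: 20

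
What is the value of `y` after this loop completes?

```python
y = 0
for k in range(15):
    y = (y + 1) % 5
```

Increment mod 5, 15 times = 0
`y` takes the values: 0 → 1 → 2 → 3 → 4 → 0 → 1 → 2 → 3 → 4 → 0 → 1 → 2 → 3 → 4 → 0

Answer: 0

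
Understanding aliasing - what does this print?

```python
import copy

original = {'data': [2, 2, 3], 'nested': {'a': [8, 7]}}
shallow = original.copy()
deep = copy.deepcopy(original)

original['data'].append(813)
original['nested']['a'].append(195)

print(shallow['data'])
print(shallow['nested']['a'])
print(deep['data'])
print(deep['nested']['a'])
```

Key concept: comparing shallow vs deep copy.
Step by step:
`original = {'data': [2, 2, 3], 'nested': {'a': [8, 7]}}` → original = {'data': [2, 2, 3], 'nested': {'a': [8, 7]}}
`shallow = original.copy()` → shallow = {'data': [2, 2, 3], 'nested': {'a': [8, 7]}}
`deep = copy.deepcopy(original)` → deep = {'data': [2, 2, 3], 'nested': {'a': [8, 7]}}
`original['data'].append(813)` → original = {'data': [2, 2, 3, 813], 'nested': {'a': [8, 7]}}; shallow = {'data': [2, 2, 3, 813], 'nested': {'a': [8, 7]}}
`original['nested']['a'].append(195)` → original = {'data': [2, 2, 3, 813], 'nested': {'a': [8, 7, 195]}}; shallow = {'data': [2, 2, 3, 813], 'nested': {'a': [8, 7, 195]}}
`print(shallow['data'])` → prints [2, 2, 3, 813]
`print(shallow['nested']['a'])` → prints [8, 7, 195]
`print(deep['data'])` → prints [2, 2, 3]
`print(deep['nested']['a'])` → prints [8, 7]

Answer:
[2, 2, 3, 813]
[8, 7, 195]
[2, 2, 3]
[8, 7]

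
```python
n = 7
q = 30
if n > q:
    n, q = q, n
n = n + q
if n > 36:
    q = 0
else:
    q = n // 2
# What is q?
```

Trace:
`n = 7` → n = 7
`q = 30` → q = 30
`if n > q: ...` → n > q is False → no variable changes
`n = n + q` → n = 37
`if n > 36: ...` → n > 36 is True → q = 0
So q = 0

Answer: 0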